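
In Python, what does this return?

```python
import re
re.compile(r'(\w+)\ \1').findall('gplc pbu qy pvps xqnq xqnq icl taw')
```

['xqnq']

`\1` has to match the exact text group 1 already captured.
Walking the string: at [17:26] match 'xqnq xqnq', group 1 = 'xqnq'.
`findall` collects group 1 from the one match (1 total).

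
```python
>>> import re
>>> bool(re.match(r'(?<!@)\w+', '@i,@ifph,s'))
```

False

`re.match` only tries the pattern at the start of the string.
Here the pattern fails at index 0, so the call returns None, and `bool(None)` is False.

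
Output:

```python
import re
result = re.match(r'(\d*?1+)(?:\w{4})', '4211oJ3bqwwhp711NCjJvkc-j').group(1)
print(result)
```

4211

Pattern: zero or more of a digit (lazy), then one or more of the literal '1' (captured); then exactly 4 of a word character (non-capturing group).
With `match`, the pattern is implicitly anchored at the beginning.
The match spans [0:8] → '4211oJ3b'.
Captured: group 1 = '4211'.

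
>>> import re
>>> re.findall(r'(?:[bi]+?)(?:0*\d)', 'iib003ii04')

['iib003', 'ii04']

Pattern: one or more of one of [bi] (lazy) (non-capturing group); then zero or more of a literal '0', then a digit (non-capturing group).
Since nothing is captured, `findall` lists the 2 matched substrings directly.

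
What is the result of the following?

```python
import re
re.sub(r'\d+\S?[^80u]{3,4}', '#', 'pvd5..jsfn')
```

'pvd#n'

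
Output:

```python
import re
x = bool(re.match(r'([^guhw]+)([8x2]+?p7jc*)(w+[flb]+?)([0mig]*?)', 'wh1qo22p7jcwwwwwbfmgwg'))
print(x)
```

Pattern: one or more of any character except [guhw] (captured); then one or more of one of [8x2] (lazy), then the literal 'p7j', then zero or more of the literal 'c' (captured); then one or more of the literal 'w', then one or more of one of [flb] (lazy) (captured); then zero or more of one of [0mig] (lazy) (captured).
`match` is anchored at position 0; if the pattern doesn't fit there, it returns None.
Here the pattern fails at index 0, so the call returns None, and `bool(None)` is False.

False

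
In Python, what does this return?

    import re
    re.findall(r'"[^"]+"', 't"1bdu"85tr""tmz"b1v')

With no groups in the pattern, `findall` gives back each whole match — 2 here.

['"1bdu"', '"tmz"']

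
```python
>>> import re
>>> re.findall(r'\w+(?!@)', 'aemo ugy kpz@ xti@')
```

Because the assertion is negative and zero-width, positions next to the forbidden text are skipped.
With no groups in the pattern, `findall` gives back each whole match — 4 here.

['aemo', 'ugy', 'kp', 'xt']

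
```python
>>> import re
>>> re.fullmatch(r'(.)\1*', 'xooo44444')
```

After group 1 captures some text, `\1` only succeeds where that same text appears again.
For `fullmatch`, every character of the input must be accounted for by the pattern.
Here the string isn't matched end-to-end, so the call returns None.

None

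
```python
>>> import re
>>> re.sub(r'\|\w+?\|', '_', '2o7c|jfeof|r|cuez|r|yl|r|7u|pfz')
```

'2o7c_r_r_r_pfz'

Matches: at [4:11] → '|jfeof|'; at [12:18] → '|cuez|'; at [19:23] → '|yl|'; at [24:28] → '|7u|'.
`sub` substitutes '_' at each match site.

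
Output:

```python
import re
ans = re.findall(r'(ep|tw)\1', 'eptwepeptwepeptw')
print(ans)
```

['ep', 'ep']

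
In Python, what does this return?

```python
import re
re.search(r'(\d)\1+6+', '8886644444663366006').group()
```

A backreference is literal: `\1` must see the identical characters the first group matched.
`re.search` tries every starting position until one works.
The match spans [0:5] → '88866'.
Captured: group 1 = '8'.

'88866'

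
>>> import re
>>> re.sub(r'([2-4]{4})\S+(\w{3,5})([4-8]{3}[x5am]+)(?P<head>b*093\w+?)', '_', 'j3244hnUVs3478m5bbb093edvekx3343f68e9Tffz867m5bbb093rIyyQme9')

Pattern: exactly 4 of a character in [2-4] (captured); then one or more of a non-whitespace character; then 3 to 5 of a word character (captured); then exactly 3 of a character in [4-8], then one or more of one of [x5am] (captured); then zero or more of a literal 'b', then the literal '093', then one or more of a word character (lazy) (captured as 'head').
The `?` after the quantifier makes it lazy — it takes as little as possible before letting the rest of the pattern try.
Matches: at [1:53] → '3244hnUVs3478m5bbb093edvekx3343f68e9Tffz867m5bbb093r'.
Every occurrence is swapped for '_'.

'j_IyyQme9'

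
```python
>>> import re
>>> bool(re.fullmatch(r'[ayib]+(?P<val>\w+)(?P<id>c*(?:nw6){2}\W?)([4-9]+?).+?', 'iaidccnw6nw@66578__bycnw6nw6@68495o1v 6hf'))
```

False

`re.fullmatch` requires the pattern to consume the entire string.
Here there's no way to consume every character, so the call returns None, and `bool(None)` is False.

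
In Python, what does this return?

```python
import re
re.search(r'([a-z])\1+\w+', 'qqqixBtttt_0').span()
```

The backreference `\1` re-matches whatever the first group consumed, character for character.
`re.search` tries every starting position until one works.
The match spans [0:12] → 'qqqixBtttt_0'.
Captured: group 1 = 'q'.

(0, 12)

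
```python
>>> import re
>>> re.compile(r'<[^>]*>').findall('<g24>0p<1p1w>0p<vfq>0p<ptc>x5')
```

['<g24>', '<1p1w>', '<vfq>', '<ptc>']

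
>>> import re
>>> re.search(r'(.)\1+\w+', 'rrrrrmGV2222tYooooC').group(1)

The match spans [0:19] → 'rrrrrmGV2222tYooooC'.
Captured: group 1 = 'r'.

'r'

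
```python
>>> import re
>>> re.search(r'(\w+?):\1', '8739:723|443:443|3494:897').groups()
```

A backreference is literal: `\1` must see the identical characters the first group matched.
`re.search` tries every starting position until one works.
The match spans [9:16] → '443:443'.
Captured: group 1 = '443'.

('443',)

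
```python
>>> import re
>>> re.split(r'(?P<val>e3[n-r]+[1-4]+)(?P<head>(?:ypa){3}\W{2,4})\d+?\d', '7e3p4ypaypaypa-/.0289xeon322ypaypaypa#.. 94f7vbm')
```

['7', 'e3p4', 'ypaypaypa-/.', '89xeon322ypaypaypa#.. 94f7vbm']

This matches the literal 'e3', then one or more of a character in [n-r], then one or more of a character in [1-4] (captured as 'val'); then the literal 'ypa' repeated 3 times, then 2 to 4 of a non-word character (captured as 'head'); then one or more of a digit (lazy), then a digit.
Matches to split on: at [1:19] → 'e3p4ypaypaypa-/.02'.
`re.split` interleaves the captured-group text with the surrounding fragments.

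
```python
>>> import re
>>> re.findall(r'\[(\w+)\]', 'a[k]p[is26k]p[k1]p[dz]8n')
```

`findall` collects group 1 from each match (4 total).

['k', 'is26k', 'k1', 'dz']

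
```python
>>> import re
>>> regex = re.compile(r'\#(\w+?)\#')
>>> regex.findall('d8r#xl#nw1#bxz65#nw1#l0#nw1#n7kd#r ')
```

['xl', 'bxz65', 'l0', 'n7kd']

Scanning left to right: at [3:7] match '#xl#', group 1 = 'xl'; at [10:17] match '#bxz65#', group 1 = 'bxz65'; at [20:24] match '#l0#', group 1 = 'l0'; at [27:33] match '#n7kd#', group 1 = 'n7kd'.
Because there's exactly one group, `findall` drops the full match and keeps group 1 from each hit.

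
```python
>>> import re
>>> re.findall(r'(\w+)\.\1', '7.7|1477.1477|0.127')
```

['7', '1477']

`\1` is not a pattern — it's the concrete string captured by group 1, re-applied verbatim.
Walking the string: at [0:3] match '7.7', group 1 = '7'; at [4:13] match '1477.1477', group 1 = '1477'.
Because there's exactly one group, `findall` drops the full match and keeps group 1 from each hit.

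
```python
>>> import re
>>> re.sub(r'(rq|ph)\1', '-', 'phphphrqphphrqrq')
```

'-phrq--'

A backreference is literal: `\1` must see the identical characters the first group matched.
Matches: at [0:4] → 'phph'; at [8:12] → 'phph'; at [12:16] → 'rqrq'.
`sub` substitutes '-' at each match site.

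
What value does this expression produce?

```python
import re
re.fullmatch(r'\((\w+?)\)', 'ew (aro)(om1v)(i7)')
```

None

For `fullmatch`, every character of the input must be accounted for by the pattern.
Here the string isn't matched end-to-end, so the call returns None.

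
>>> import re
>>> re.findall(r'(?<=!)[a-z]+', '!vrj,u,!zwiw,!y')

Because the assertion is zero-width, the text it checks is not consumed and won't appear in the result.
Walking the string: at [1:4] → 'vrj'; at [8:12] → 'zwiw'; at [14:15] → 'y'.
With no groups in the pattern, `findall` gives back each whole match — 3 here.

['vrj', 'zwiw', 'y']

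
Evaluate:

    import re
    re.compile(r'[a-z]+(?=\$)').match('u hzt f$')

`re.match` only tries the pattern at the start of the string.
Here the pattern fails at index 0, so the call returns None.

None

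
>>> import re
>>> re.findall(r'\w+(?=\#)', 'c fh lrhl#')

Because the assertion is zero-width, the text it checks is not consumed and won't appear in the result.
With no groups in the pattern, `findall` gives back each whole match — 1 here.

['lrhl']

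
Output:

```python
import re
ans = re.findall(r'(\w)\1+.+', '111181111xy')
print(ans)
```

The backreference `\1` re-matches whatever the first group consumed, character for character.
Because there's exactly one group, `findall` drops the full match and keeps group 1 from the one hit.

['1']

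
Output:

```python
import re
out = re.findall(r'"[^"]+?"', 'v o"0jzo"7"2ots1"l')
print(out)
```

`findall` yields the raw match text (2 of them) because the pattern has no groups.

['"0jzo"', '"2ots1"']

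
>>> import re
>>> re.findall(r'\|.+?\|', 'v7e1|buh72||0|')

['|buh72|', '|0|']

With the lazy modifier that quantifier settles for the fewest repetitions that let the rest of the pattern succeed (the atoms after it are unaffected and can still be greedy).
With no groups in the pattern, `findall` gives back each whole match — 2 here.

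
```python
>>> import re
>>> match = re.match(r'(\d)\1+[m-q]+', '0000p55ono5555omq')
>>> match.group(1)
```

The match spans [0:5] → '0000p'.
Captured: group 1 = '0'.

'0'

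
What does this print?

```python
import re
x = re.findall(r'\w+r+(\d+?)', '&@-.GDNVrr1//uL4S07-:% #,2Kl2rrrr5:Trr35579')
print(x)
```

This matches one or more of a word character, then one or more of the literal 'r'; then one or more of a digit (lazy) (captured).
A non-greedy quantifier consumes as few characters as it can — just enough that the remainder of the pattern still matches from where it stops; whatever follows it matches normally.
Walking the string: at [4:11] match 'GDNVrr1', group 1 = '1'; at [25:34] match '2Kl2rrrr5', group 1 = '5'; at [35:39] match 'Trr3', group 1 = '3'.
`findall` collects group 1 from each match (3 total).

['1', '5', '3']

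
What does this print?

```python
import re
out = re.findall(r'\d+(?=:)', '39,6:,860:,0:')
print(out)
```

['6', '860', '0']

The lookaround is zero-width — it requires the adjacent text to match without consuming it, so the asserted text isn't part of the match.
Walking the string: at [3:4] → '6'; at [6:9] → '860'; at [11:12] → '0'.
No capturing groups, so `findall` returns the 3 full match strings.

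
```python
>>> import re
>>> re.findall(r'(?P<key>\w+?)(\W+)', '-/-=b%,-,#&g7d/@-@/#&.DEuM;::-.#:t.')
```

The pattern matches one or more of a word character (lazy) (captured as 'key'); then one or more of a non-word character (captured).
Walking the string: at [4:11] match 'b%,-,#&', groups = ('b', '%,-,#&'); at [11:22] match 'g7d/@-@/#&.', groups = ('g7d', '/@-@/#&.'); at [22:33] match 'DEuM;::-.#:', groups = ('DEuM', ';::-.#:'); at [33:35] match 't.', groups = ('t', '.').
Multiple groups make `findall` return tuples — one 2-tuple for each match.

[('b', '%,-,#&'), ('g7d', '/@-@/#&.'), ('DEuM', ';::-.#:'), ('t', '.')]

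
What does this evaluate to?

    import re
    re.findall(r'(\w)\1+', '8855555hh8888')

['8', '5', 'h', '8']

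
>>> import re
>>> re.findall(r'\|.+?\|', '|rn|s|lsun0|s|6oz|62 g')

['|rn|', '|lsun0|', '|6oz|']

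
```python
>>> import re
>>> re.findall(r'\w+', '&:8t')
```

The pattern matches one or more of a word character.
Scanning left to right: at [2:4] → '8t'.
`findall` yields the raw match text (1 of them) because the pattern has no groups.

['8t']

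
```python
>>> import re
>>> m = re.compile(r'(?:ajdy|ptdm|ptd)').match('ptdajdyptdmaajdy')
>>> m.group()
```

`re.match` only tries the pattern at the start of the string.
The match spans [0:3] → 'ptd'.

'ptd'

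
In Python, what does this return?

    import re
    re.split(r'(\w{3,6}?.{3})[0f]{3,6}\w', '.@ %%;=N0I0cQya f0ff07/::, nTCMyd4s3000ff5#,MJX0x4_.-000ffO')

The pattern matches 3 to 6 of a word character (lazy), then exactly 3 of any character (captured); then 3 to 6 of one of [0f], then a word character.
Matches to split on: at [7:22] → 'N0I0cQya f0ff07'; at [27:42] → 'nTCMyd4s3000ff5'; at [44:59] → 'MJX0x4_.-000ffO'.
The group in the pattern means `split` returns the separators' captures alongside the pieces.

['.@ %%;=', 'N0I0cQya ', '/::, ', 'nTCMyd4s3', '#,', 'MJX0x4_.-', '']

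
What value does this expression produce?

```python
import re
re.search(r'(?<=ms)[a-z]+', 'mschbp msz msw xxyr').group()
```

The `(?=…)`/`(?<=…)` assertion just peeks at neighbouring text; it doesn't advance the match position.
`re.search` scans for the first position where the pattern succeeds.
The match spans [2:6] → 'chbp'.

'chbp'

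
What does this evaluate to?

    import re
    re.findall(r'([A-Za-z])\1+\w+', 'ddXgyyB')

`\1` has to match the exact text group 1 already captured.
Matches: at [0:7] match 'ddXgyyB', group 1 = 'd'.
Because there's exactly one group, `findall` drops the full match and keeps group 1 from the one hit.

['d']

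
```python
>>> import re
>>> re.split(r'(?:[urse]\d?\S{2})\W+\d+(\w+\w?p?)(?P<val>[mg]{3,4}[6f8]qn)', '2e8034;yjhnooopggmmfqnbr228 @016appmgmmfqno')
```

The pattern matches one of [urse], then optionally a digit, then exactly 2 of a non-whitespace character (non-capturing group); then one or more of a non-word character, then one or more of a digit; then one or more of a word character, then optionally a word character, then optionally a literal 'p' (captured); then 3 to 4 of one of [mg], then one of [6f8], then the literal 'qn' (captured as 'val').
Matches to split on: at [23:42] → 'r228 @016appmgmmfqn'.
`re.split` interleaves the captured-group text with the surrounding fragments.

['2e8034;yjhnooopggmmfqnb', 'appm', 'gmmfqn', 'o']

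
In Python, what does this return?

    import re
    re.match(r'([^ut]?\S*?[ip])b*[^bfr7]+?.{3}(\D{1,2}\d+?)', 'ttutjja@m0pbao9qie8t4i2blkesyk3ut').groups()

The match spans [0:19] → 'ttutjja@m0pbao9qie8'.
Captured: group 1 = 'ttutjja@m0p', group 2 = 'ie8'.

('ttutjja@m0p', 'ie8')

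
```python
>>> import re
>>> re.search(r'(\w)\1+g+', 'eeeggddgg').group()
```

`\1` has to match the exact text group 1 already captured.
The match spans [0:5] → 'eeegg'.

'eeegg'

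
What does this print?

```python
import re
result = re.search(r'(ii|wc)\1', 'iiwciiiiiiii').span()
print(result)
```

(4, 8)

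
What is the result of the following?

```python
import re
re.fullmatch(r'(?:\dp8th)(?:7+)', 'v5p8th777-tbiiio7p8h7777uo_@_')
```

None

`re.fullmatch` requires the pattern to consume the entire string.
Here there's no way to consume every character, so the call returns None.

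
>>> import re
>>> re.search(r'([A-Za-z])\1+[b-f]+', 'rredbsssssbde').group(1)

The match spans [0:5] → 'rredb'.
Captured: group 1 = 'r'.

'r'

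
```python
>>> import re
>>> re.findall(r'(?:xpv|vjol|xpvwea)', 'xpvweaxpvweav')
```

Alternation isn't longest-match — the leftmost alternative that fits at this position is chosen.
Walking the string: at [0:3] → 'xpv'; at [6:9] → 'xpv'.
No capturing groups, so `findall` returns the 2 full match strings.

['xpv', 'xpv']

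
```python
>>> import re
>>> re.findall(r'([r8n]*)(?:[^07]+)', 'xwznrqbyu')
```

['']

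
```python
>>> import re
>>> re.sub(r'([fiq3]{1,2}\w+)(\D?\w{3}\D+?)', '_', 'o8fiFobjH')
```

The pattern matches 1 to 2 of one of [fiq3], then one or more of a word character (captured); then optionally a non-digit, then exactly 3 of a word character, then one or more of a non-digit (lazy) (captured).
Matches: at [2:9] → 'fiFobjH'.
Each match is replaced by '_'.

'o8_'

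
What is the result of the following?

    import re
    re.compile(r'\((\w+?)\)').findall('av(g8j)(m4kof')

Matches: at [2:7] match '(g8j)', group 1 = 'g8j'.
With a single group, `findall` returns only what that group captured — 1 item.

['g8j']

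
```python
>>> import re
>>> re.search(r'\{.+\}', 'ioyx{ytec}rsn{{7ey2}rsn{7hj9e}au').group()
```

'{ytec}rsn{{7ey2}rsn{7hj9e}'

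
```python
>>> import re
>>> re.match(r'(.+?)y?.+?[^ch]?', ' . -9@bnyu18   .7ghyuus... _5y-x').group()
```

Pattern: one or more of any character (lazy) (captured); then optionally a literal 'y'; then one or more of any character (lazy), then optionally any character except [ch].
Because the quantifier is non-greedy, it stops expanding at the earliest point where the rest of the pattern can succeed.
`match` is anchored at position 0; if the pattern doesn't fit there, it returns None.
The match spans [0:3] → ' . '.
Captured: group 1 = ' '.

' . '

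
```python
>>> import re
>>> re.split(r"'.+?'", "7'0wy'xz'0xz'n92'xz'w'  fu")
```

['7', 'xz', 'n92', "w'  fu"]

Because the quantifier is non-greedy, it stops expanding at the earliest point where the rest of the pattern can succeed.
Matches to split on: at [1:6] → "'0wy'"; at [8:13] → "'0xz'"; at [16:20] → "'xz'".
Splitting on the pattern gives 4 pieces.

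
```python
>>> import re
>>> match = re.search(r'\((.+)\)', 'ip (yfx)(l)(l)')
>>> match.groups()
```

The match spans [3:14] → '(yfx)(l)(l)'.
Captured: group 1 = 'yfx)(l)(l'.

('yfx)(l)(l',)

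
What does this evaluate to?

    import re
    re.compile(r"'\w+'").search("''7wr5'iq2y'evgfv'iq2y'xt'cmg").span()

(1, 7)

The match spans [1:7] → "'7wr5'".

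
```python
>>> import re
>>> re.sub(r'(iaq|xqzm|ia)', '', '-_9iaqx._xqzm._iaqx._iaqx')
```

Alternation isn't longest-match — the leftmost alternative that fits at this position is chosen.
Matches: at [3:6] → 'iaq'; at [9:13] → 'xqzm'; at [15:18] → 'iaq'; at [21:24] → 'iaq'.
Every occurrence is swapped for ''.

'-_9x._._x._x'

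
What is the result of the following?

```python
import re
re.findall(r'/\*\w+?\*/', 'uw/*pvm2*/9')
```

`findall` yields the raw match text (1 of them) because the pattern has no groups.

['/*pvm2*/']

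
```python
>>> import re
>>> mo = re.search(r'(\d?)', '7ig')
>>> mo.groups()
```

('7',)

The match spans [0:1] → '7'.
Captured: group 1 = '7'.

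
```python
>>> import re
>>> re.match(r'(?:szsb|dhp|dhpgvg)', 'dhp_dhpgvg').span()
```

`re.match` only tries the pattern at the start of the string.
The match spans [0:3] → 'dhp'.

(0, 3)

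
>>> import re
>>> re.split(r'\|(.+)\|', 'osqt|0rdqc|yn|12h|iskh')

Matches to split on: at [4:18] → '|0rdqc|yn|12h|'.
`re.split` interleaves the captured-group text with the surrounding fragments.

['osqt', '0rdqc|yn|12h', 'iskh']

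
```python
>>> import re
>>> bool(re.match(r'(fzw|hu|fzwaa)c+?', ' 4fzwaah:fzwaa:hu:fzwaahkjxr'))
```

`re.match` won't scan ahead — the pattern has to work from the very first character.
Here the pattern fails at index 0, so the call returns None, and `bool(None)` is False.

False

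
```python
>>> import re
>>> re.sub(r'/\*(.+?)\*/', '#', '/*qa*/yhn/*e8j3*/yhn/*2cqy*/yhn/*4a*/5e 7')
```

'#yhn#yhn#yhn#5e 7'

A `+?`/`*?`/`{m,n}?` starts at its minimum and grows only as far as needed for what follows to match.
Matches: at [0:6] → '/*qa*/'; at [9:17] → '/*e8j3*/'; at [20:28] → '/*2cqy*/'; at [31:37] → '/*4a*/'.
Each match is replaced by '#'.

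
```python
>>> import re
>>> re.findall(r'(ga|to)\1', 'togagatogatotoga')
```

['ga', 'to']

The backreference `\1` re-matches whatever the first group consumed, character for character.
Scanning left to right: at [2:6] match 'gaga', group 1 = 'ga'; at [10:14] match 'toto', group 1 = 'to'.
With a single group, `findall` returns only what that group captured — 2 items.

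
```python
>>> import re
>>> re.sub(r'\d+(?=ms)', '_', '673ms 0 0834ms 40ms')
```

'_ms 0 _ms _ms'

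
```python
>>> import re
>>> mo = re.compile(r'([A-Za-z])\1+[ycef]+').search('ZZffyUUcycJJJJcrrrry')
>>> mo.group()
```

After group 1 captures some text, `\1` only succeeds where that same text appears again.
The match spans [0:5] → 'ZZffy'.

'ZZffy'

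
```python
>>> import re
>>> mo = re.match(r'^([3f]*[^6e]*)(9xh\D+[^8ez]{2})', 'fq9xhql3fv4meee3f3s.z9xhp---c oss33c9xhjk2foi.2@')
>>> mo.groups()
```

('fq', '9xhql3f')

This matches anchored at the start of the string; then zero or more of one of [3f], then zero or more of any character except [6e] (captured); then the literal '9xh', then one or more of a non-digit, then exactly 2 of any character except [8ez] (captured).
`re.match` only tries the pattern at the start of the string.
The match spans [0:9] → 'fq9xhql3f'.
Captured: group 1 = 'fq', group 2 = '9xhql3f'.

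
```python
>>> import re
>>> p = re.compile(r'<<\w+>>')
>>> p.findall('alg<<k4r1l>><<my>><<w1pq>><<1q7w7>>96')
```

['<<k4r1l>>', '<<my>>', '<<w1pq>>', '<<1q7w7>>']

Scanning left to right: at [3:12] → '<<k4r1l>>'; at [12:18] → '<<my>>'; at [18:26] → '<<w1pq>>'; at [26:35] → '<<1q7w7>>'.
Since nothing is captured, `findall` lists the 4 matched substrings directly.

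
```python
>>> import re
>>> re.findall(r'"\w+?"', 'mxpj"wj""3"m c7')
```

['"wj"', '"3"']

Scanning left to right: at [4:8] → '"wj"'; at [8:11] → '"3"'.
With no groups in the pattern, `findall` gives back each whole match — 2 here.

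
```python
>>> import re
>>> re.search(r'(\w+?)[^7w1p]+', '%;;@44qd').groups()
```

('4',)

The pattern matches one or more of a word character (lazy) (captured); then one or more of any character except [7w1p].
The `?` after the quantifier makes it lazy — it takes as little as possible before letting the rest of the pattern try.
Unlike `match`, `search` isn't anchored — it looks for the pattern anywhere in the string.
The match spans [4:8] → '44qd'.
Captured: group 1 = '4'.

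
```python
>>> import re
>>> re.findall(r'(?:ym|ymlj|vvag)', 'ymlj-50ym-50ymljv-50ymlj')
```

['ym', 'ym', 'ym', 'ym']

Alternation tries branches left to right and keeps the first one that lets the overall match succeed at that position.
With no groups in the pattern, `findall` gives back each whole match — 4 here.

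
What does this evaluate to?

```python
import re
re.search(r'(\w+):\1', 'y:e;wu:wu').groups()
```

After group 1 captures some text, `\1` only succeeds where that same text appears again.
`search` walks the string left to right and returns the first match it finds.
The match spans [4:9] → 'wu:wu'.
Captured: group 1 = 'wu'.

('wu',)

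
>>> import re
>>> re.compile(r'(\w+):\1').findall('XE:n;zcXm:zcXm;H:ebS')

A backreference is literal: `\1` must see the identical characters the first group matched.
`findall` collects group 1 from the one match (1 total).

['zcXm']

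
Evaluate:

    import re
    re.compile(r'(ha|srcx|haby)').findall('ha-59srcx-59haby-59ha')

['ha', 'srcx', 'ha', 'ha']

Branches in `(...|...)` are attempted left-to-right; the first branch that allows the whole pattern to succeed is taken.
Matches: at [0:2] match 'ha', group 1 = 'ha'; at [5:9] match 'srcx', group 1 = 'srcx'; at [12:14] match 'ha', group 1 = 'ha'; at [19:21] match 'ha', group 1 = 'ha'.
With a single group, `findall` returns only what that group captured — 4 items.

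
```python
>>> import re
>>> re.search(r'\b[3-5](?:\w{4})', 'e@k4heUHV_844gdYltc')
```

The pattern matches a word boundary (`\b`, zero-width); then a character in [3-5]; then exactly 4 of a word character (non-capturing group).
Here the pattern never matches, so the call returns None.

None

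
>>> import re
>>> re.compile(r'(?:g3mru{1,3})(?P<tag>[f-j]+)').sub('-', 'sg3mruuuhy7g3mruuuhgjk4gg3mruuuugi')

`sub` substitutes '-' at each match site.

's-y7-k4gg3mruuuugi'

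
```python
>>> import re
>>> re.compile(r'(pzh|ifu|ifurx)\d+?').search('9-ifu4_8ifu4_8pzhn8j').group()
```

`re.search` tries every starting position until one works.
The match spans [2:6] → 'ifu4'.
Captured: group 1 = 'ifu'.

'ifu4'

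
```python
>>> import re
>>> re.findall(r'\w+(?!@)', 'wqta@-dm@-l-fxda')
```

The negative lookaround is zero-width — it rules out positions where the adjacent text would match, without consuming anything.
`findall` yields the raw match text (4 of them) because the pattern has no groups.

['wqt', 'd', 'l', 'fxda']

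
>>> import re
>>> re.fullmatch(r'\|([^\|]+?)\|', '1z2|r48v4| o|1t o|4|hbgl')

For `fullmatch`, every character of the input must be accounted for by the pattern.
Here there's no way to consume every character, so the call returns None.

None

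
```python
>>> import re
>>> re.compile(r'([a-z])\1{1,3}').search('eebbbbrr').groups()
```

A backreference is literal: `\1` must see the identical characters the first group matched.
Unlike `match`, `search` isn't anchored — it looks for the pattern anywhere in the string.
The match spans [0:2] → 'ee'.
Captured: group 1 = 'e'.

('e',)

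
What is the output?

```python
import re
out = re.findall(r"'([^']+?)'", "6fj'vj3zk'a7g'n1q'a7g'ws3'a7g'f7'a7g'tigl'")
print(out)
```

Walking the string: at [3:10] match "'vj3zk'", group 1 = 'vj3zk'; at [13:18] match "'n1q'", group 1 = 'n1q'; at [21:26] match "'ws3'", group 1 = 'ws3'; at [29:33] match "'f7'", group 1 = 'f7'; at [36:42] match "'tigl'", group 1 = 'tigl'.
Because there's exactly one group, `findall` drops the full match and keeps group 1 from each hit.

['vj3zk', 'n1q', 'ws3', 'f7', 'tigl']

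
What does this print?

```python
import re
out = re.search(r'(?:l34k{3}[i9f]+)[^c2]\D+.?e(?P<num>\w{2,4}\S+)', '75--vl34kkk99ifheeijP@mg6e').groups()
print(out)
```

The match spans [5:26] → 'l34kkk99ifheeijP@mg6e'.
Captured: group 1 = 'ijP@mg6e'.

('ijP@mg6e',)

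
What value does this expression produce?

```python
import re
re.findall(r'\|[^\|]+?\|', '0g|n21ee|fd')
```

['|n21ee|']

`findall` yields the raw match text (1 of them) because the pattern has no groups.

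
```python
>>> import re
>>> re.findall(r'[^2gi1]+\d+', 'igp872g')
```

['p872']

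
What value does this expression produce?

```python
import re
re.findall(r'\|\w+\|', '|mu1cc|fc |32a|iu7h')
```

No capturing groups, so `findall` returns the 2 full match strings.

['|mu1cc|', '|32a|']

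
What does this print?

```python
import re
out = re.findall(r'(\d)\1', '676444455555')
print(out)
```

['4', '4', '5', '5']

After group 1 captures some text, `\1` only succeeds where that same text appears again.
Because there's exactly one group, `findall` drops the full match and keeps group 1 from each hit.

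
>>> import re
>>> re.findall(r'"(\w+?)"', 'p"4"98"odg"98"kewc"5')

Matches: at [1:4] match '"4"', group 1 = '4'; at [6:11] match '"odg"', group 1 = 'odg'; at [13:19] match '"kewc"', group 1 = 'kewc'.
With a single group, `findall` returns only what that group captured — 3 items.

['4', 'odg', 'kewc']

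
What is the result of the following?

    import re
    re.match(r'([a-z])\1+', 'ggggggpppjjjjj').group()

`\1` is not a pattern — it's the concrete string captured by group 1, re-applied verbatim.
With `match`, the pattern is implicitly anchored at the beginning.
The match spans [0:6] → 'gggggg'.
Captured: group 1 = 'g'.

'gggggg'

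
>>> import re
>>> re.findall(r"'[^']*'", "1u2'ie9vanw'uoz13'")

Since nothing is captured, `findall` lists the 1 matched substring directly.

["'ie9vanw'"]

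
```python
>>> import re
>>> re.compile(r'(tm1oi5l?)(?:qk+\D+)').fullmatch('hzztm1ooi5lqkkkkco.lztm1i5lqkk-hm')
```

Pattern: the literal 'tm1', then the literal 'oi5', then optionally the literal 'l' (captured); then the literal 'q', then one or more of the literal 'k', then one or more of a non-digit (non-capturing group).
For `fullmatch`, every character of the input must be accounted for by the pattern.
Here the pattern can't cover the whole string, so the call returns None.

None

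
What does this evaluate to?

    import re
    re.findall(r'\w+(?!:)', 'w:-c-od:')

A negative assertion filters positions out without eating any characters.
Scanning left to right: at [3:4] → 'c'; at [5:6] → 'o'.
With no groups in the pattern, `findall` gives back each whole match — 2 here.

['c', 'o']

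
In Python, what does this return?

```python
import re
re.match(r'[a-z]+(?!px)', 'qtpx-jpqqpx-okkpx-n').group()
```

With `match`, the pattern is implicitly anchored at the beginning.
The match spans [0:4] → 'qtpx'.

'qtpx'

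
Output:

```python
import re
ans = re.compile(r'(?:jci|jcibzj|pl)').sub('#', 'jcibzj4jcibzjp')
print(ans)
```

#bzj4#bzjp

`|` is ordered: at each position the engine commits to the first alternative that works.
Matches: at [0:3] → 'jci'; at [7:10] → 'jci'.
Each match is replaced by '#'.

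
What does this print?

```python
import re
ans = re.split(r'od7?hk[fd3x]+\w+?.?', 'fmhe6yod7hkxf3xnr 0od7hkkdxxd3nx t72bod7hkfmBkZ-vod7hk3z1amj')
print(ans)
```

['fmhe6y', ' 0od7hkkdxxd3nx t72b', 'kZ-v', 'amj']

The pattern matches the literal 'od', then optionally a literal '7', then the literal 'hk'; then one or more of one of [fd3x]; then one or more of a word character (lazy), then optionally any character.
Matches to split on: at [6:17] → 'od7hkxf3xnr'; at [37:45] → 'od7hkfmB'; at [49:57] → 'od7hk3z1'.
Each match becomes a cut point; 4 segments remain.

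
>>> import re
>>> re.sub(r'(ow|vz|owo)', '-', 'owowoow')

'--o-'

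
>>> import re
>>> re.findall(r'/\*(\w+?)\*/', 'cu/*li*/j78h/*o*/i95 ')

Matches: at [2:8] match '/*li*/', group 1 = 'li'; at [12:17] match '/*o*/', group 1 = 'o'.
With a single group, `findall` returns only what that group captured — 2 items.

['li', 'o']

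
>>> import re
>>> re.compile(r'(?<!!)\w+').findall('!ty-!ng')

['y', 'g']

The negative lookaround is zero-width — it rules out positions where the adjacent text would match, without consuming anything.
Matches: at [2:3] → 'y'; at [6:7] → 'g'.
No capturing groups, so `findall` returns the 2 full match strings.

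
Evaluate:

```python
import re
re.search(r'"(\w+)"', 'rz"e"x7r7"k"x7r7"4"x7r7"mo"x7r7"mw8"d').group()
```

The match spans [2:5] → '"e"'.

'"e"'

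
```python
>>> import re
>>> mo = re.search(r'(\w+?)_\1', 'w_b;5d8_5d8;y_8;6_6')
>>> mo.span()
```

(4, 11)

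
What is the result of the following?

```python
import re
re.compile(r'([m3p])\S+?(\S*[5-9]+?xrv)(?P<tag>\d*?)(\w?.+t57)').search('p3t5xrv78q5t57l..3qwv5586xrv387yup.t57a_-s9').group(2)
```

't5xrv78q5t57l..3qwv5586xrv'

The match spans [0:38] → 'p3t5xrv78q5t57l..3qwv5586xrv387yup.t57'.
Captured: group 1 = 'p', group 2 = 't5xrv78q5t57l..3qwv5586xrv', group 3 = '', group 4 = '387yup.t57'.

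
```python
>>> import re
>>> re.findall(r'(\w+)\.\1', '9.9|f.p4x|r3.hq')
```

`\1` has to match the exact text group 1 already captured.
Because there's exactly one group, `findall` drops the full match and keeps group 1 from the one hit.

['9']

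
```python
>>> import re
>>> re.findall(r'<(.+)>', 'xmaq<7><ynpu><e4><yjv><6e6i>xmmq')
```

['7><ynpu><e4><yjv><6e6i']

Scanning left to right: at [4:28] match '<7><ynpu><e4><yjv><6e6i>', group 1 = '7><ynpu><e4><yjv><6e6i'.
`findall` collects group 1 from the one match (1 total).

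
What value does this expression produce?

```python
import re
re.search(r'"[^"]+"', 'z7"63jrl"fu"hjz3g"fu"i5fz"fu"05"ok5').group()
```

Unlike `match`, `search` isn't anchored — it looks for the pattern anywhere in the string.
The match spans [2:9] → '"63jrl"'.

'"63jrl"'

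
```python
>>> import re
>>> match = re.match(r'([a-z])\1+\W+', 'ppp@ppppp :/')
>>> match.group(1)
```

'p'

A backreference is literal: `\1` must see the identical characters the first group matched.
`re.match` won't scan ahead — the pattern has to work from the very first character.
The match spans [0:4] → 'ppp@'.
Captured: group 1 = 'p'.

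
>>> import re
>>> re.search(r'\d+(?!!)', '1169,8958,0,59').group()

'1169'

The negative lookahead/lookbehind blocks any match where the forbidden context is present.
`re.search` scans for the first position where the pattern succeeds.
The match spans [0:4] → '1169'.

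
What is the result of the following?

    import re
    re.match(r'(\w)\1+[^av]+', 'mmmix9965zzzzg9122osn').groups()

('m',)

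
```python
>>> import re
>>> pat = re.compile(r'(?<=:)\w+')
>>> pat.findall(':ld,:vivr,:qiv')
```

['ld', 'vivr', 'qiv']

Because the assertion is zero-width, the text it checks is not consumed and won't appear in the result.
Scanning left to right: at [1:3] → 'ld'; at [5:9] → 'vivr'; at [11:14] → 'qiv'.
`findall` yields the raw match text (3 of them) because the pattern has no groups.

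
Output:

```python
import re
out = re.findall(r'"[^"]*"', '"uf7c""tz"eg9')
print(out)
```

Matches: at [0:6] → '"uf7c"'; at [6:10] → '"tz"'.
Since nothing is captured, `findall` lists the 2 matched substrings directly.

['"uf7c"', '"tz"']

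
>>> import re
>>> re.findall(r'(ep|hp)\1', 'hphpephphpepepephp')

The backreference `\1` re-matches whatever the first group consumed, character for character.
Matches: at [0:4] match 'hphp', group 1 = 'hp'; at [6:10] match 'hphp', group 1 = 'hp'; at [10:14] match 'epep', group 1 = 'ep'.
One capturing group, so `findall` returns just the captured substring from each match — 3 in all.

['hp', 'hp', 'ep']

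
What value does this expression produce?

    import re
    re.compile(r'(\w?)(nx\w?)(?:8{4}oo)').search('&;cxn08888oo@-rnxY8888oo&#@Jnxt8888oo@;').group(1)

'r'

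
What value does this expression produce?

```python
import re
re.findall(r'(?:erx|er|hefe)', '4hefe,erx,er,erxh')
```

['hefe', 'erx', 'er', 'erx']

Alternation tries branches left to right and keeps the first one that lets the overall match succeed at that position.
Since nothing is captured, `findall` lists the 4 matched substrings directly.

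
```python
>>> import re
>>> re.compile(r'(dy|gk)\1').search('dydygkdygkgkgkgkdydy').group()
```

The backreference `\1` re-matches whatever the first group consumed, character for character.
The match spans [0:4] → 'dydy'.

'dydy'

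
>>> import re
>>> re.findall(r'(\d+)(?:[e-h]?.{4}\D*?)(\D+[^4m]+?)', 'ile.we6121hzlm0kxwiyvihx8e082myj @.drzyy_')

[('6121', 'kxwiyvihx8'), ('082', '@.drzyy_')]

With the lazy modifier that quantifier settles for the fewest repetitions that let the rest of the pattern succeed (the atoms after it are unaffected and can still be greedy).
Multiple groups make `findall` return tuples — one 2-tuple for each match.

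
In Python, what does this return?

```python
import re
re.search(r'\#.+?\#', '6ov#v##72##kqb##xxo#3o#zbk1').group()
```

'#v#'

A `+?`/`*?`/`{m,n}?` starts at its minimum and grows only as far as needed for what follows to match.
`re.search` scans for the first position where the pattern succeeds.
The match spans [3:6] → '#v#'.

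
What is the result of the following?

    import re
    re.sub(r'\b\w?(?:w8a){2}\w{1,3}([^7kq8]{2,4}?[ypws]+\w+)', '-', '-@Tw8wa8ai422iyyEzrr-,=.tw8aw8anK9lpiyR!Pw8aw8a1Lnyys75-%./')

'-@Tw8wa8ai422iyyEzrr-,=.-!--%./'

`sub` substitutes '-' at each match site.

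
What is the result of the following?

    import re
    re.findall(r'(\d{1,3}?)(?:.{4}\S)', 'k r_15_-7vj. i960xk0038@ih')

A `+?`/`*?`/`{m,n}?` starts at its minimum and grows only as far as needed for what follows to match.
`findall` collects group 1 from each match (3 total).

['1', '9', '0']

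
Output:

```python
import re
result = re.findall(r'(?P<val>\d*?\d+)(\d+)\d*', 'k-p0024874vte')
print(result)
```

[('002487', '4')]

Pattern: zero or more of a digit (lazy), then one or more of a digit (captured as 'val'); then one or more of a digit (captured); then zero or more of a digit.
Scanning left to right: at [3:10] match '0024874', groups = ('002487', '4').
`findall` packs the 2 group values into a tuple for every match.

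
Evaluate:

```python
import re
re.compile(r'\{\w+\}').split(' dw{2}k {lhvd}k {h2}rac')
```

[' dw', 'k ', 'k ', 'rac']

Splitting on the pattern gives 4 pieces.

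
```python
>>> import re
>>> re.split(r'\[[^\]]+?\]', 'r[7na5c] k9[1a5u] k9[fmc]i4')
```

['r', ' k9', ' k9', 'i4']

`split` removes every match and returns the 4 fragments in between.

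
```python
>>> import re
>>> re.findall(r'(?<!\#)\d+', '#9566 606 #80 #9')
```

['566', '606', '0']

Because the assertion is negative and zero-width, positions next to the forbidden text are skipped.
Walking the string: at [2:5] → '566'; at [6:9] → '606'; at [12:13] → '0'.
With no groups in the pattern, `findall` gives back each whole match — 3 here.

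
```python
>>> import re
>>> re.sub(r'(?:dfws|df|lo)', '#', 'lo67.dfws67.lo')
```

Branches in `(...|...)` are attempted left-to-right; the first branch that allows the whole pattern to succeed is taken.
Each match is replaced by '#'.

'#67.#67.#'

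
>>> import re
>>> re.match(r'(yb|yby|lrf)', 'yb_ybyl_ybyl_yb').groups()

('yb',)

With `match`, the pattern is implicitly anchored at the beginning.
The match spans [0:2] → 'yb'.
Captured: group 1 = 'yb'.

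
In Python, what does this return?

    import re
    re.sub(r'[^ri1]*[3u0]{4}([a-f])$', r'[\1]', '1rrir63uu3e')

'1rrir[e]'

Pattern: zero or more of any character except [ri1], then exactly 4 of one of [3u0]; then a character in [a-f] (captured); then anchored at the end.
Each match is replaced using the text its own group 1 captured.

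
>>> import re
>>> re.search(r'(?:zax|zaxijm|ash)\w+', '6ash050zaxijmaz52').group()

The match spans [1:17] → 'ash050zaxijmaz52'.

'ash050zaxijmaz52'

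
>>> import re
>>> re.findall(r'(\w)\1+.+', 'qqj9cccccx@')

['q']

The backreference `\1` re-matches whatever the first group consumed, character for character.
With a single group, `findall` returns only what that group captured — 1 item.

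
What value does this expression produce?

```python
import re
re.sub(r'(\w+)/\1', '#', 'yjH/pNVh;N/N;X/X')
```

'yjH/pNVh;#;#'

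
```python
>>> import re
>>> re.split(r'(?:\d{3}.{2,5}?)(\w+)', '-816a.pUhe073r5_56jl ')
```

['-', 'pUhe073r5_56jl', ' ']

A non-greedy quantifier consumes as few characters as it can — just enough that the remainder of the pattern still matches from where it stops; whatever follows it matches normally.
`re.split` interleaves the captured-group text with the surrounding fragments.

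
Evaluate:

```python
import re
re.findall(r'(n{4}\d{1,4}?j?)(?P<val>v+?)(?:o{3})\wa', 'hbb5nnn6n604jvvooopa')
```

Pattern: exactly 4 of the literal 'n', then 1 to 4 of a digit (lazy), then optionally a literal 'j' (captured); then one or more of a literal 'v' (lazy) (captured as 'val'); then exactly 3 of a literal 'o' (non-capturing group); then a word character, then the literal 'a'.
With 2 capturing groups, `findall` returns a 2-tuple per match.
Nothing in the string satisfies the pattern, so the list is empty.

[]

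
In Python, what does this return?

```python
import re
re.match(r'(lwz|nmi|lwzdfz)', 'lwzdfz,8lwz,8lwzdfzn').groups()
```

('lwz',)

The match spans [0:3] → 'lwz'.
Captured: group 1 = 'lwz'.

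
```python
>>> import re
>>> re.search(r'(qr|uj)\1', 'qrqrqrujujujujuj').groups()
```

('qr',)

After group 1 captures some text, `\1` only succeeds where that same text appears again.
Unlike `match`, `search` isn't anchored — it looks for the pattern anywhere in the string.
The match spans [0:4] → 'qrqr'.
Captured: group 1 = 'qr'.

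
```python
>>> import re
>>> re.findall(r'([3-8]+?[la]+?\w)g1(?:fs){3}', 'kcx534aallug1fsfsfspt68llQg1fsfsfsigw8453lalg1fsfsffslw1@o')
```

This matches one or more of a character in [3-8] (lazy), then one or more of one of [la] (lazy), then a word character (captured); then the literal 'g1', then the literal 'fs' repeated 3 times.
Scanning left to right: at [3:19] match '534aallug1fsfsfs', group 1 = '534aallu'; at [21:34] match '68llQg1fsfsfs', group 1 = '68llQ'.
One capturing group, so `findall` returns just the captured substring from each match — 2 in all.

['534aallu', '68llQ']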